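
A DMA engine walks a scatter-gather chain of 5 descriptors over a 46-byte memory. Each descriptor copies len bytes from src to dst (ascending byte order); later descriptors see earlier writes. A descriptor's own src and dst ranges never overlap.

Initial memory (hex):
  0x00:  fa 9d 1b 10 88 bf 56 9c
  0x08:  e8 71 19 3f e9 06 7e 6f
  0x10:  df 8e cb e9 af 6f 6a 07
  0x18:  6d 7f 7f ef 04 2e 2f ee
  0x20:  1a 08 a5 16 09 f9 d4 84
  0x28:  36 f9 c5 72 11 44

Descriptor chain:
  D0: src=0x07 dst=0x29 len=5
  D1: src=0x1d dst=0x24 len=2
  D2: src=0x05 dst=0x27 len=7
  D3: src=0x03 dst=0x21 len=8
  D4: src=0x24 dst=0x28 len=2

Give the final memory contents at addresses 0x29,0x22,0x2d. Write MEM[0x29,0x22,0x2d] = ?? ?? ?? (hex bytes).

MEM[0x29,0x22,0x2d] = 9c 88 3f

[0] 0x07->0x29 len=5 : 9c e8 71 19 3f
[1] 0x1d->0x24 len=2 : 2e 2f
[2] 0x05->0x27 len=7 : bf 56 9c e8 71 19 3f
[3] 0x03->0x21 len=8 : 10 88 bf 56 9c e8 71 19
[4] 0x24->0x28 len=2 : 56 9c
query mem[0x29]=0x9c, mem[0x22]=0x88, mem[0x2d]=0x3f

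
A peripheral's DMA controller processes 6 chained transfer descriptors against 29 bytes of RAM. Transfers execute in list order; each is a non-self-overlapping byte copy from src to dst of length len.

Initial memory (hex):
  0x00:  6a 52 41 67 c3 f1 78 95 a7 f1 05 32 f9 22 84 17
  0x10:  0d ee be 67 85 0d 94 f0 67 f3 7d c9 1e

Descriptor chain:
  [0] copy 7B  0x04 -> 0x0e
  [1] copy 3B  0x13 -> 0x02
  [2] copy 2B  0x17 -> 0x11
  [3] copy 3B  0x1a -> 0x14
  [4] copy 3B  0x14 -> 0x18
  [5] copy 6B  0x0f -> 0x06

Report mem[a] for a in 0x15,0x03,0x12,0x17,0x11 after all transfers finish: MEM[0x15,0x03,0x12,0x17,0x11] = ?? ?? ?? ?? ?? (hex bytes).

D0: mem[0x0e..0x14] <- [c3 f1 78 95 a7 f1 05]
D1: mem[0x02..0x04] <- [f1 05 0d]
D2: mem[0x11..0x12] <- [f0 67]
D3: mem[0x14..0x16] <- [7d c9 1e]
D4: mem[0x18..0x1a] <- [7d c9 1e]
D5: mem[0x06..0x0b] <- [f1 78 f0 67 f1 7d]
query mem[0x15]=0xc9, mem[0x03]=0x05, mem[0x12]=0x67, mem[0x17]=0xf0, mem[0x11]=0xf0

MEM[0x15,0x03,0x12,0x17,0x11] = c9 05 67 f0 f0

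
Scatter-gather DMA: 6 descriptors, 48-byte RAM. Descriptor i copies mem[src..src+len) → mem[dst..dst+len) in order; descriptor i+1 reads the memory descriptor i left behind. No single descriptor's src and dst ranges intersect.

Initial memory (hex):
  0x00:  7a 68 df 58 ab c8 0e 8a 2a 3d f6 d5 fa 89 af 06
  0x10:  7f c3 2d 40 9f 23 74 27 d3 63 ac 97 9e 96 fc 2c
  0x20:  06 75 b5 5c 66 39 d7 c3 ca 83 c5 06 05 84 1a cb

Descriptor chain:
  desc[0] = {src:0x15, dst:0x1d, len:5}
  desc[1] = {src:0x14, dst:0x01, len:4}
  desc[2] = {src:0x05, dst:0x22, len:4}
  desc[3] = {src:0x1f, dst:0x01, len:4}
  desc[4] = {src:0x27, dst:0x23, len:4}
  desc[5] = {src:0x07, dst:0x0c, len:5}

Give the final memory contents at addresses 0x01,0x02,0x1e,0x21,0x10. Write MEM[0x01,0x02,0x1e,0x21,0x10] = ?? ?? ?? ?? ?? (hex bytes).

MEM[0x01,0x02,0x1e,0x21,0x10] = 27 d3 74 63 d5

#0 dst[0x1d+5] := {0x23,0x74,0x27,0xd3,0x63}
#1 dst[0x01+4] := {0x9f,0x23,0x74,0x27}
#2 dst[0x22+4] := {0xc8,0x0e,0x8a,0x2a}
#3 dst[0x01+4] := {0x27,0xd3,0x63,0xc8}
#4 dst[0x23+4] := {0xc3,0xca,0x83,0xc5}
#5 dst[0x0c+5] := {0x8a,0x2a,0x3d,0xf6,0xd5}
query mem[0x01]=0x27, mem[0x02]=0xd3, mem[0x1e]=0x74, mem[0x21]=0x63, mem[0x10]=0xd5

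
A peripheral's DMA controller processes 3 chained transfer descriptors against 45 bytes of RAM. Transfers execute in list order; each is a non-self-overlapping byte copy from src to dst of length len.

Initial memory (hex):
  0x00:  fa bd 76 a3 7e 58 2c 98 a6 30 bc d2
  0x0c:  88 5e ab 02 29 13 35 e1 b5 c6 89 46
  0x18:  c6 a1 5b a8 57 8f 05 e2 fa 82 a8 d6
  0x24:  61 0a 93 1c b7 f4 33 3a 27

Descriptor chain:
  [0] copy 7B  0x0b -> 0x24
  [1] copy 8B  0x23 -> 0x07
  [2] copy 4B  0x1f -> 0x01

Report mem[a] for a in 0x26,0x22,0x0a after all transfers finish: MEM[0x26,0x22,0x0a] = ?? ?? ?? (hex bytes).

D0: mem[0x24..0x2a] <- [d2 88 5e ab 02 29 13]
D1: mem[0x07..0x0e] <- [d6 d2 88 5e ab 02 29 13]
D2: mem[0x01..0x04] <- [e2 fa 82 a8]
query mem[0x26]=0x5e, mem[0x22]=0xa8, mem[0x0a]=0x5e

MEM[0x26,0x22,0x0a] = 5e a8 5e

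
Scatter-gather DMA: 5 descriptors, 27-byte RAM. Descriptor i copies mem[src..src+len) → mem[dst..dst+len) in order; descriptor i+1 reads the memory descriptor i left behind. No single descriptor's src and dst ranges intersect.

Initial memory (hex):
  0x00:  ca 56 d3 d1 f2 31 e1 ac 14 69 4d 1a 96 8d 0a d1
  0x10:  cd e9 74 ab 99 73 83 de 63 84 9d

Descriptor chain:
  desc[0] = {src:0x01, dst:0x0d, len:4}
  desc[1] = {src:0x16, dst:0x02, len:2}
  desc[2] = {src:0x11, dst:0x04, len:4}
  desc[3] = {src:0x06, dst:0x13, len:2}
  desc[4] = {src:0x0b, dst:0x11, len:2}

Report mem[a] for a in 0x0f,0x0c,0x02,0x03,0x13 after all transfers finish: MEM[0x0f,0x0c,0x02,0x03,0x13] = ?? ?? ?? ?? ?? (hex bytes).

MEM[0x0f,0x0c,0x02,0x03,0x13] = d1 96 83 de ab

[0] 0x01->0x0d len=4 : 56 d3 d1 f2
[1] 0x16->0x02 len=2 : 83 de
[2] 0x11->0x04 len=4 : e9 74 ab 99
[3] 0x06->0x13 len=2 : ab 99
[4] 0x0b->0x11 len=2 : 1a 96
query mem[0x0f]=0xd1, mem[0x0c]=0x96, mem[0x02]=0x83, mem[0x03]=0xde, mem[0x13]=0xab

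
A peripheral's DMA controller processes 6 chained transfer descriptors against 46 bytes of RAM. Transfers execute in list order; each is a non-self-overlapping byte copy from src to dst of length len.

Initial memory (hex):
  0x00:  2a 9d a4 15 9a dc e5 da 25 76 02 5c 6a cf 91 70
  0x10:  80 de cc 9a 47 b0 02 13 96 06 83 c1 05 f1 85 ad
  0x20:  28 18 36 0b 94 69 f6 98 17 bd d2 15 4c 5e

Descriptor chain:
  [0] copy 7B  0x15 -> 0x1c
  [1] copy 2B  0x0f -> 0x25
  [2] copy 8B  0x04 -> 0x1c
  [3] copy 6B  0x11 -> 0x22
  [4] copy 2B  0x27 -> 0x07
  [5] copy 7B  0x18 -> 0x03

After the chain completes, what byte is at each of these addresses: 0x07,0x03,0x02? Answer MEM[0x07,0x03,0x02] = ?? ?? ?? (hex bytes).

#0 dst[0x1c+7] := {0xb0,0x02,0x13,0x96,0x06,0x83,0xc1}
#1 dst[0x25+2] := {0x70,0x80}
#2 dst[0x1c+8] := {0x9a,0xdc,0xe5,0xda,0x25,0x76,0x02,0x5c}
#3 dst[0x22+6] := {0xde,0xcc,0x9a,0x47,0xb0,0x02}
#4 dst[0x07+2] := {0x02,0x17}
#5 dst[0x03+7] := {0x96,0x06,0x83,0xc1,0x9a,0xdc,0xe5}
query mem[0x07]=0x9a, mem[0x03]=0x96, mem[0x02]=0xa4

MEM[0x07,0x03,0x02] = 9a 96 a4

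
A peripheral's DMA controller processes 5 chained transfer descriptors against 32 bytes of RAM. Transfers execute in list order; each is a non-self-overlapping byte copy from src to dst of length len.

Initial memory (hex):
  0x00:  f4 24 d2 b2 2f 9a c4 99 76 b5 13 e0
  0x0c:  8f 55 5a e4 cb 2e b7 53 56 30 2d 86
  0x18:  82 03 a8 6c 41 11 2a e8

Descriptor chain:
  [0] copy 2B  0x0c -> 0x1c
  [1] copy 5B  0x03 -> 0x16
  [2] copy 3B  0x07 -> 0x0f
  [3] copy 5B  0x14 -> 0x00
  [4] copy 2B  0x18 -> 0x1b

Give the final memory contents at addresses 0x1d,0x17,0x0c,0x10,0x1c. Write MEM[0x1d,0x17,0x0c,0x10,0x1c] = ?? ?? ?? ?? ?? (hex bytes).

#0 dst[0x1c+2] := {0x8f,0x55}
#1 dst[0x16+5] := {0xb2,0x2f,0x9a,0xc4,0x99}
#2 dst[0x0f+3] := {0x99,0x76,0xb5}
#3 dst[0x00+5] := {0x56,0x30,0xb2,0x2f,0x9a}
#4 dst[0x1b+2] := {0x9a,0xc4}
query mem[0x1d]=0x55, mem[0x17]=0x2f, mem[0x0c]=0x8f, mem[0x10]=0x76, mem[0x1c]=0xc4

MEM[0x1d,0x17,0x0c,0x10,0x1c] = 55 2f 8f 76 c4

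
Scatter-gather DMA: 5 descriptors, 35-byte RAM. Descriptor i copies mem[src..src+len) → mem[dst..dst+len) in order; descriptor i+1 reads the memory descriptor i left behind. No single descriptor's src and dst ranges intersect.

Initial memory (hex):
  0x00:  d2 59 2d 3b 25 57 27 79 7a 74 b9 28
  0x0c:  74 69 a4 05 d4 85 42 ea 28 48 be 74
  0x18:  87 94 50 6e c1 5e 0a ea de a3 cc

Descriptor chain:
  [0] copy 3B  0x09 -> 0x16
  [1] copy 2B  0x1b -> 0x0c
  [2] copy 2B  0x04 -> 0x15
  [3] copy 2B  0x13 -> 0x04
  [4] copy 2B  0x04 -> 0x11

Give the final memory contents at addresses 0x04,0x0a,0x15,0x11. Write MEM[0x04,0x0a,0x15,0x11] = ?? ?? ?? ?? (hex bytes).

MEM[0x04,0x0a,0x15,0x11] = ea b9 25 ea

D0: mem[0x16..0x18] <- [74 b9 28]
D1: mem[0x0c..0x0d] <- [6e c1]
D2: mem[0x15..0x16] <- [25 57]
D3: mem[0x04..0x05] <- [ea 28]
D4: mem[0x11..0x12] <- [ea 28]
query mem[0x04]=0xea, mem[0x0a]=0xb9, mem[0x15]=0x25, mem[0x11]=0xea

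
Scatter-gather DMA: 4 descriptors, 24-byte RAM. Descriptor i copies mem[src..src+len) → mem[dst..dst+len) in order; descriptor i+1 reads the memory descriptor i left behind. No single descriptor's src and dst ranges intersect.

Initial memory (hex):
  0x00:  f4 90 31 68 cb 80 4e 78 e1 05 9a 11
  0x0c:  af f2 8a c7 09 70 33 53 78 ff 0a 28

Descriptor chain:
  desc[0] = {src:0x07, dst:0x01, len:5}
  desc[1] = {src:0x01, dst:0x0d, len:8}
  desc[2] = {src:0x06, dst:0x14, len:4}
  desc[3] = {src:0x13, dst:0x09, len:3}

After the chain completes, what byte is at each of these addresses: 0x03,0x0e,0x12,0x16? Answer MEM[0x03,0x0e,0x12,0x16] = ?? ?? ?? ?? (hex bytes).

MEM[0x03,0x0e,0x12,0x16] = 05 e1 4e e1

D0: mem[0x01..0x05] <- [78 e1 05 9a 11]
D1: mem[0x0d..0x14] <- [78 e1 05 9a 11 4e 78 e1]
D2: mem[0x14..0x17] <- [4e 78 e1 05]
D3: mem[0x09..0x0b] <- [78 4e 78]
query mem[0x03]=0x05, mem[0x0e]=0xe1, mem[0x12]=0x4e, mem[0x16]=0xe1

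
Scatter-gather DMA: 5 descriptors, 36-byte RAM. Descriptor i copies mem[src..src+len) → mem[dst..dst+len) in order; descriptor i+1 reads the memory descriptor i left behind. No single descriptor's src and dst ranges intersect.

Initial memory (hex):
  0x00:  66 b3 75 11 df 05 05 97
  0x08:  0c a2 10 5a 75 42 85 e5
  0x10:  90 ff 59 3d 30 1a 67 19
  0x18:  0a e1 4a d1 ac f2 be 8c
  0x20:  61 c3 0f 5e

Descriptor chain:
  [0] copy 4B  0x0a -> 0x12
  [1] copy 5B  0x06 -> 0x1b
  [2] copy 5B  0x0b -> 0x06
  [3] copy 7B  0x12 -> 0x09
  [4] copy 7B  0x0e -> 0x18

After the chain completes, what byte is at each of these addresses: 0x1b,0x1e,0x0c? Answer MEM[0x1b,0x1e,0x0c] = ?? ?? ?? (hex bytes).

  after D0: wrote 4B at 0x12 = 105a7542
  after D1: wrote 5B at 0x1b = 05970ca210
  after D2: wrote 5B at 0x06 = 5a754285e5
  after D3: wrote 7B at 0x09 = 105a754267190a
  after D4: wrote 7B at 0x18 = 190a90ff105a75
query mem[0x1b]=0xff, mem[0x1e]=0x75, mem[0x0c]=0x42

MEM[0x1b,0x1e,0x0c] = ff 75 42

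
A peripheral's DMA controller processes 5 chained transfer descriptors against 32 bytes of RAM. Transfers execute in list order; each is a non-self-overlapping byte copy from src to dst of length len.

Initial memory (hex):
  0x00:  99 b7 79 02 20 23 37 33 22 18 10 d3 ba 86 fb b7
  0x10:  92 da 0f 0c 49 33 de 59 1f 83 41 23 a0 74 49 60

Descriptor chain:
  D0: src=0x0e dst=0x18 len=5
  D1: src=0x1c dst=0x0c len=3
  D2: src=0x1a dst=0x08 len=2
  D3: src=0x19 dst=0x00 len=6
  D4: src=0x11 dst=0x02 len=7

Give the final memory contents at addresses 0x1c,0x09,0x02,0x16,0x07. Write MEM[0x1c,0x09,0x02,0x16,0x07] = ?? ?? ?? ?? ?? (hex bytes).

MEM[0x1c,0x09,0x02,0x16,0x07] = 0f da da de de

[0] 0x0e->0x18 len=5 : fb b7 92 da 0f
[1] 0x1c->0x0c len=3 : 0f 74 49
[2] 0x1a->0x08 len=2 : 92 da
[3] 0x19->0x00 len=6 : b7 92 da 0f 74 49
[4] 0x11->0x02 len=7 : da 0f 0c 49 33 de 59
query mem[0x1c]=0x0f, mem[0x09]=0xda, mem[0x02]=0xda, mem[0x16]=0xde, mem[0x07]=0xde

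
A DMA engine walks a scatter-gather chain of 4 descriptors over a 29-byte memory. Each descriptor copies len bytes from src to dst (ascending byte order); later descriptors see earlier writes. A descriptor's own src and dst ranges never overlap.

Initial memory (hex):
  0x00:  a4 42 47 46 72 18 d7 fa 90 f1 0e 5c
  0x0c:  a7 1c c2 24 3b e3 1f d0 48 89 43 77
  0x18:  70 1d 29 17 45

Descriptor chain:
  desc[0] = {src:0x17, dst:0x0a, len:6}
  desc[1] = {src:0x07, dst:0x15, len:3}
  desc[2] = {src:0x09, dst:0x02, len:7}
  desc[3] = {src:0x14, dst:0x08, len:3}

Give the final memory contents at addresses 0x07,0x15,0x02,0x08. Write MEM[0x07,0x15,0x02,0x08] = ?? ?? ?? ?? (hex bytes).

D0: mem[0x0a..0x0f] <- [77 70 1d 29 17 45]
D1: mem[0x15..0x17] <- [fa 90 f1]
D2: mem[0x02..0x08] <- [f1 77 70 1d 29 17 45]
D3: mem[0x08..0x0a] <- [48 fa 90]
query mem[0x07]=0x17, mem[0x15]=0xfa, mem[0x02]=0xf1, mem[0x08]=0x48

MEM[0x07,0x15,0x02,0x08] = 17 fa f1 48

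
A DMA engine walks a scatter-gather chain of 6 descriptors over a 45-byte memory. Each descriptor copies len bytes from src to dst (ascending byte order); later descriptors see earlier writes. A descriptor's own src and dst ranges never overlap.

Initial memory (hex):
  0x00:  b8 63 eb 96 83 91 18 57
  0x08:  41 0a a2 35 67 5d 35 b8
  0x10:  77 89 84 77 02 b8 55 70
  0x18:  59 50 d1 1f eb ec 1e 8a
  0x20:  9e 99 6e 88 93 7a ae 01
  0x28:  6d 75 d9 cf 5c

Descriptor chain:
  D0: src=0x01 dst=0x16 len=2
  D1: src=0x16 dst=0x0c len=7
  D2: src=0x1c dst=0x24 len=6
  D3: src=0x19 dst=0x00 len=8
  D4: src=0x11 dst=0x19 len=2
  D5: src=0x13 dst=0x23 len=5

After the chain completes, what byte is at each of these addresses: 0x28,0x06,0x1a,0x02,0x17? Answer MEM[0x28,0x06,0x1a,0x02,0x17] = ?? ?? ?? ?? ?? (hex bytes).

MEM[0x28,0x06,0x1a,0x02,0x17] = 9e 8a eb 1f eb

#0 dst[0x16+2] := {0x63,0xeb}
#1 dst[0x0c+7] := {0x63,0xeb,0x59,0x50,0xd1,0x1f,0xeb}
#2 dst[0x24+6] := {0xeb,0xec,0x1e,0x8a,0x9e,0x99}
#3 dst[0x00+8] := {0x50,0xd1,0x1f,0xeb,0xec,0x1e,0x8a,0x9e}
#4 dst[0x19+2] := {0x1f,0xeb}
#5 dst[0x23+5] := {0x77,0x02,0xb8,0x63,0xeb}
query mem[0x28]=0x9e, mem[0x06]=0x8a, mem[0x1a]=0xeb, mem[0x02]=0x1f, mem[0x17]=0xeb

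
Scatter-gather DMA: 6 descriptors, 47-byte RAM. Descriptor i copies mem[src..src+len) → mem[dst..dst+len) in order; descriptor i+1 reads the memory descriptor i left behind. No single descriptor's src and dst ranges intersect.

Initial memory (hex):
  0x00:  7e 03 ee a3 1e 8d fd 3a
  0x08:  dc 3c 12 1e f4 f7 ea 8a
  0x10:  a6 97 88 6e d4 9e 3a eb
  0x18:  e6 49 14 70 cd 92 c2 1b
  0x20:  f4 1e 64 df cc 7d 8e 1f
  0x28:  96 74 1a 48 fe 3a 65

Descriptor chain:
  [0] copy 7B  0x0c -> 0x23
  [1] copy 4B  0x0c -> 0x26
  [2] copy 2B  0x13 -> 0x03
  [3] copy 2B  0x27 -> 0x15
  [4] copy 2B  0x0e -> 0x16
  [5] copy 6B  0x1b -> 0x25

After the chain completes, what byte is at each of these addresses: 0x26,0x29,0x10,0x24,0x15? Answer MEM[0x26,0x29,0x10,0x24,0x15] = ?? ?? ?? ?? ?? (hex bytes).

MEM[0x26,0x29,0x10,0x24,0x15] = cd 1b a6 f7 f7

#0 dst[0x23+7] := {0xf4,0xf7,0xea,0x8a,0xa6,0x97,0x88}
#1 dst[0x26+4] := {0xf4,0xf7,0xea,0x8a}
#2 dst[0x03+2] := {0x6e,0xd4}
#3 dst[0x15+2] := {0xf7,0xea}
#4 dst[0x16+2] := {0xea,0x8a}
#5 dst[0x25+6] := {0x70,0xcd,0x92,0xc2,0x1b,0xf4}
query mem[0x26]=0xcd, mem[0x29]=0x1b, mem[0x10]=0xa6, mem[0x24]=0xf7, mem[0x15]=0xf7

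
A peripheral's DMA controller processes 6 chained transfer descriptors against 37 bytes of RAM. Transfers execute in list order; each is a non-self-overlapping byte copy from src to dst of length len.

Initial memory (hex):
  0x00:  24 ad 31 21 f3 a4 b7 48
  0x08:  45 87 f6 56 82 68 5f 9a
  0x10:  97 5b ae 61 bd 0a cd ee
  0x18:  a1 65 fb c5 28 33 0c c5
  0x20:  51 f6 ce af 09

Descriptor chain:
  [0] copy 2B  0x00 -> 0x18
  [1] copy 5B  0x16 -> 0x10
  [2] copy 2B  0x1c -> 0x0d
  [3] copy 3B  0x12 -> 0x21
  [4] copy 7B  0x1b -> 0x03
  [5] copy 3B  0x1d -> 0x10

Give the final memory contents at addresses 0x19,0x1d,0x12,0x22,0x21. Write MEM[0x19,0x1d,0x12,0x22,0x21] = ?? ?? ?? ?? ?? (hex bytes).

MEM[0x19,0x1d,0x12,0x22,0x21] = ad 33 c5 ad 24

  after D0: wrote 2B at 0x18 = 24ad
  after D1: wrote 5B at 0x10 = cdee24adfb
  after D2: wrote 2B at 0x0d = 2833
  after D3: wrote 3B at 0x21 = 24adfb
  after D4: wrote 7B at 0x03 = c528330cc55124
  after D5: wrote 3B at 0x10 = 330cc5
query mem[0x19]=0xad, mem[0x1d]=0x33, mem[0x12]=0xc5, mem[0x22]=0xad, mem[0x21]=0x24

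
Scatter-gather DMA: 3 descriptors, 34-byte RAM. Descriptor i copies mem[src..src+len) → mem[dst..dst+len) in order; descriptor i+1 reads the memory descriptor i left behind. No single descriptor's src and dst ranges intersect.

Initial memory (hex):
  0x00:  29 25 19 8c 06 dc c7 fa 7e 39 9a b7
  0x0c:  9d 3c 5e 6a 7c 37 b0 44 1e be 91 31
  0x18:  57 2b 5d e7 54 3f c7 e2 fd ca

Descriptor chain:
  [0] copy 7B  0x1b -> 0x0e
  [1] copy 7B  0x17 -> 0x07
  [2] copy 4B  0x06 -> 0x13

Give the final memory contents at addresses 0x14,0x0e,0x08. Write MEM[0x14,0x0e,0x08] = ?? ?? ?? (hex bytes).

[0] 0x1b->0x0e len=7 : e7 54 3f c7 e2 fd ca
[1] 0x17->0x07 len=7 : 31 57 2b 5d e7 54 3f
[2] 0x06->0x13 len=4 : c7 31 57 2b
query mem[0x14]=0x31, mem[0x0e]=0xe7, mem[0x08]=0x57

MEM[0x14,0x0e,0x08] = 31 e7 57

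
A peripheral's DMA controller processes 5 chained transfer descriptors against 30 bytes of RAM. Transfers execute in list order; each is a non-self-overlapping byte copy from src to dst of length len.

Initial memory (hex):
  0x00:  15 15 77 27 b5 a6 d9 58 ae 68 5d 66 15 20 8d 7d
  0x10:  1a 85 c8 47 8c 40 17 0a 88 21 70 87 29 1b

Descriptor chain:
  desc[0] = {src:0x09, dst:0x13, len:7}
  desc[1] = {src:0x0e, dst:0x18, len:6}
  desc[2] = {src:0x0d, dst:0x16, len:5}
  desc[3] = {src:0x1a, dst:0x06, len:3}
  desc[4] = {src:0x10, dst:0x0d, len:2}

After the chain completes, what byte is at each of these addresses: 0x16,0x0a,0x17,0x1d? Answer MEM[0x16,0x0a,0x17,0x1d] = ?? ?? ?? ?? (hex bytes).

  after D0: wrote 7B at 0x13 = 685d6615208d7d
  after D1: wrote 6B at 0x18 = 8d7d1a85c868
  after D2: wrote 5B at 0x16 = 208d7d1a85
  after D3: wrote 3B at 0x06 = 8585c8
  after D4: wrote 2B at 0x0d = 1a85
query mem[0x16]=0x20, mem[0x0a]=0x5d, mem[0x17]=0x8d, mem[0x1d]=0x68

MEM[0x16,0x0a,0x17,0x1d] = 20 5d 8d 68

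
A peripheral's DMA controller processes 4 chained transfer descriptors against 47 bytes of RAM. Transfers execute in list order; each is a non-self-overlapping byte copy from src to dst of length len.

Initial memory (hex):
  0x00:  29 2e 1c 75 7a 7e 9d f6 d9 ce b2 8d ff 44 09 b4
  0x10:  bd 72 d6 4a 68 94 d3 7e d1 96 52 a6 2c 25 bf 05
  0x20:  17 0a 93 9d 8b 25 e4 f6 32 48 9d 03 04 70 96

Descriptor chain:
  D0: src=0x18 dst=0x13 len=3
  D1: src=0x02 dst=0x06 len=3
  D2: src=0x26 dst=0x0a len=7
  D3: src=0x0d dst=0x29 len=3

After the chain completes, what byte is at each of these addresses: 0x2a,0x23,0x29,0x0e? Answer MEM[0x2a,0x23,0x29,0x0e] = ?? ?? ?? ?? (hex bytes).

MEM[0x2a,0x23,0x29,0x0e] = 9d 9d 48 9d

#0 dst[0x13+3] := {0xd1,0x96,0x52}
#1 dst[0x06+3] := {0x1c,0x75,0x7a}
#2 dst[0x0a+7] := {0xe4,0xf6,0x32,0x48,0x9d,0x03,0x04}
#3 dst[0x29+3] := {0x48,0x9d,0x03}
query mem[0x2a]=0x9d, mem[0x23]=0x9d, mem[0x29]=0x48, mem[0x0e]=0x9d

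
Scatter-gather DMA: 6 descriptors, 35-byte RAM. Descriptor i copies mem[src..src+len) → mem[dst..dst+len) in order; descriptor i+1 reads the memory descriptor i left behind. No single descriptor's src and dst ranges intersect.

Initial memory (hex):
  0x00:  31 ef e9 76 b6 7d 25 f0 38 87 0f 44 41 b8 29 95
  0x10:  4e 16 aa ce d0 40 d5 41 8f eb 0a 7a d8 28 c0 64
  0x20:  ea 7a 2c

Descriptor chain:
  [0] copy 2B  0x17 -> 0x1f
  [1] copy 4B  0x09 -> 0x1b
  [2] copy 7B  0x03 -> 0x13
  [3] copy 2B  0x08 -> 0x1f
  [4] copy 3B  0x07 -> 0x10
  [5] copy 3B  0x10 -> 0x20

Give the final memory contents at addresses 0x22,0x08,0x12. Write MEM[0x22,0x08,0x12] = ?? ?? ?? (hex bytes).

  after D0: wrote 2B at 0x1f = 418f
  after D1: wrote 4B at 0x1b = 870f4441
  after D2: wrote 7B at 0x13 = 76b67d25f03887
  after D3: wrote 2B at 0x1f = 3887
  after D4: wrote 3B at 0x10 = f03887
  after D5: wrote 3B at 0x20 = f03887
query mem[0x22]=0x87, mem[0x08]=0x38, mem[0x12]=0x87

MEM[0x22,0x08,0x12] = 87 38 87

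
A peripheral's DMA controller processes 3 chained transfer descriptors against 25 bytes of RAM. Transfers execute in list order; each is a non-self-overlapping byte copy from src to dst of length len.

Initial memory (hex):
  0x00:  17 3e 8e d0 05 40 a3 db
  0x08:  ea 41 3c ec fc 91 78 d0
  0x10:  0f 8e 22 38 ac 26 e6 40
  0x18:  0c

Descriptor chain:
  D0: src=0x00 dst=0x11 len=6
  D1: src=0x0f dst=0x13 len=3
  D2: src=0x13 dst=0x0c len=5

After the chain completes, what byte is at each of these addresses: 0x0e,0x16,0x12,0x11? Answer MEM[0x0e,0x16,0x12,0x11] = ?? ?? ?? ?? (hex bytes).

MEM[0x0e,0x16,0x12,0x11] = 17 40 3e 17

  after D0: wrote 6B at 0x11 = 173e8ed00540
  after D1: wrote 3B at 0x13 = d00f17
  after D2: wrote 5B at 0x0c = d00f174040
query mem[0x0e]=0x17, mem[0x16]=0x40, mem[0x12]=0x3e, mem[0x11]=0x17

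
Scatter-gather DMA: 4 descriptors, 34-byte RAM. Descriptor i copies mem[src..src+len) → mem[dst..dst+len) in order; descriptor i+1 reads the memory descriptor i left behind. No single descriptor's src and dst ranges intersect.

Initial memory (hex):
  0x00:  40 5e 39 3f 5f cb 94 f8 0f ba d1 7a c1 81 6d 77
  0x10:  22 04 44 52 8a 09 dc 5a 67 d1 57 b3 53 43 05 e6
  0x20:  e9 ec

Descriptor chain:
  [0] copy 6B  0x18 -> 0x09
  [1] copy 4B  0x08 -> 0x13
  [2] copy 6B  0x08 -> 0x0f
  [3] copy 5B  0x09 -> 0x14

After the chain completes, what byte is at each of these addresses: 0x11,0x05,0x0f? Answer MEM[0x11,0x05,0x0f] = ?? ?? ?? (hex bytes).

#0 dst[0x09+6] := {0x67,0xd1,0x57,0xb3,0x53,0x43}
#1 dst[0x13+4] := {0x0f,0x67,0xd1,0x57}
#2 dst[0x0f+6] := {0x0f,0x67,0xd1,0x57,0xb3,0x53}
#3 dst[0x14+5] := {0x67,0xd1,0x57,0xb3,0x53}
query mem[0x11]=0xd1, mem[0x05]=0xcb, mem[0x0f]=0x0f

MEM[0x11,0x05,0x0f] = d1 cb 0f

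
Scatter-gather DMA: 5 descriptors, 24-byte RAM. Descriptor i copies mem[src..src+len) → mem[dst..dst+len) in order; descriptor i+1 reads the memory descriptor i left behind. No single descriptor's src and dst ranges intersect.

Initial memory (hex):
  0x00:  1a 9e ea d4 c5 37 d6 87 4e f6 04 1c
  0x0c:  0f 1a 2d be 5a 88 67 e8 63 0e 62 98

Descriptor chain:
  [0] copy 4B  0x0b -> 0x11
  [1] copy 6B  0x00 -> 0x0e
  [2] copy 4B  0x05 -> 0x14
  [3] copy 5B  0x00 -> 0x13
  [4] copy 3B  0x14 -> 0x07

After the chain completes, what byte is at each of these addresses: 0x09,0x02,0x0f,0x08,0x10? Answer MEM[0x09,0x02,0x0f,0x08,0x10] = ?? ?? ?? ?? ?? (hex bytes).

[0] 0x0b->0x11 len=4 : 1c 0f 1a 2d
[1] 0x00->0x0e len=6 : 1a 9e ea d4 c5 37
[2] 0x05->0x14 len=4 : 37 d6 87 4e
[3] 0x00->0x13 len=5 : 1a 9e ea d4 c5
[4] 0x14->0x07 len=3 : 9e ea d4
query mem[0x09]=0xd4, mem[0x02]=0xea, mem[0x0f]=0x9e, mem[0x08]=0xea, mem[0x10]=0xea

MEM[0x09,0x02,0x0f,0x08,0x10] = d4 ea 9e ea ea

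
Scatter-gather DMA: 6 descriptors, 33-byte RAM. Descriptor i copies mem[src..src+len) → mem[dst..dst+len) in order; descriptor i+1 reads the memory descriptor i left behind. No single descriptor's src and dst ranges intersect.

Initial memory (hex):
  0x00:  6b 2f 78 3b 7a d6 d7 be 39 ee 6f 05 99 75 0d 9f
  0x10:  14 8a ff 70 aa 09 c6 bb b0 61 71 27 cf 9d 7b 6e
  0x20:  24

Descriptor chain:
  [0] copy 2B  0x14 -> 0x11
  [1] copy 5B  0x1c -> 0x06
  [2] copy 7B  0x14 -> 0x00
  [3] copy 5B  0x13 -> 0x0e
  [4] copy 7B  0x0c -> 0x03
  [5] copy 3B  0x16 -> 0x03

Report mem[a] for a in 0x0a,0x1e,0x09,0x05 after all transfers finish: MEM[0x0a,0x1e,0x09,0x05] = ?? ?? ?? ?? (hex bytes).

[0] 0x14->0x11 len=2 : aa 09
[1] 0x1c->0x06 len=5 : cf 9d 7b 6e 24
[2] 0x14->0x00 len=7 : aa 09 c6 bb b0 61 71
[3] 0x13->0x0e len=5 : 70 aa 09 c6 bb
[4] 0x0c->0x03 len=7 : 99 75 70 aa 09 c6 bb
[5] 0x16->0x03 len=3 : c6 bb b0
query mem[0x0a]=0x24, mem[0x1e]=0x7b, mem[0x09]=0xbb, mem[0x05]=0xb0

MEM[0x0a,0x1e,0x09,0x05] = 24 7b bb b0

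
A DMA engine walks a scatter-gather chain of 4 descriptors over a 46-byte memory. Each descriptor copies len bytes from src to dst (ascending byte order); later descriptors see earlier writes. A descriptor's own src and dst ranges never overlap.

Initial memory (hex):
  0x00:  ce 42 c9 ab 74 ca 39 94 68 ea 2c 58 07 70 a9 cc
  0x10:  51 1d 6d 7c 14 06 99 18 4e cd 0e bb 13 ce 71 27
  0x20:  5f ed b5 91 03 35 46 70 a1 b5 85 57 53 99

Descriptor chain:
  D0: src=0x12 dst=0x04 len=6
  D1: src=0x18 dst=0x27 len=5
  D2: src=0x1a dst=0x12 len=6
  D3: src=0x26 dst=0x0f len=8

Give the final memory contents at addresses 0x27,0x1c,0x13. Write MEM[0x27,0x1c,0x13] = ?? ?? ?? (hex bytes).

MEM[0x27,0x1c,0x13] = 4e 13 bb

#0 dst[0x04+6] := {0x6d,0x7c,0x14,0x06,0x99,0x18}
#1 dst[0x27+5] := {0x4e,0xcd,0x0e,0xbb,0x13}
#2 dst[0x12+6] := {0x0e,0xbb,0x13,0xce,0x71,0x27}
#3 dst[0x0f+8] := {0x46,0x4e,0xcd,0x0e,0xbb,0x13,0x53,0x99}
query mem[0x27]=0x4e, mem[0x1c]=0x13, mem[0x13]=0xbb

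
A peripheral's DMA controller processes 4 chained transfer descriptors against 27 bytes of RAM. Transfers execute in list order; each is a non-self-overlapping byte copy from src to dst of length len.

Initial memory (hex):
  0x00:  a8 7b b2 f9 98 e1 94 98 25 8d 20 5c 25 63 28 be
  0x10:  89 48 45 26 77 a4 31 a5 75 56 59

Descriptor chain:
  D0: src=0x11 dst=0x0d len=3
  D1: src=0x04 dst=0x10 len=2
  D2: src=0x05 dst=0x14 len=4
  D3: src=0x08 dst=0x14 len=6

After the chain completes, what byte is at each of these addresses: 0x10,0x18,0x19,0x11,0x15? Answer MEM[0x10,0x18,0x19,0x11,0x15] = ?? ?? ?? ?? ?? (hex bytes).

MEM[0x10,0x18,0x19,0x11,0x15] = 98 25 48 e1 8d

[0] 0x11->0x0d len=3 : 48 45 26
[1] 0x04->0x10 len=2 : 98 e1
[2] 0x05->0x14 len=4 : e1 94 98 25
[3] 0x08->0x14 len=6 : 25 8d 20 5c 25 48
query mem[0x10]=0x98, mem[0x18]=0x25, mem[0x19]=0x48, mem[0x11]=0xe1, mem[0x15]=0x8d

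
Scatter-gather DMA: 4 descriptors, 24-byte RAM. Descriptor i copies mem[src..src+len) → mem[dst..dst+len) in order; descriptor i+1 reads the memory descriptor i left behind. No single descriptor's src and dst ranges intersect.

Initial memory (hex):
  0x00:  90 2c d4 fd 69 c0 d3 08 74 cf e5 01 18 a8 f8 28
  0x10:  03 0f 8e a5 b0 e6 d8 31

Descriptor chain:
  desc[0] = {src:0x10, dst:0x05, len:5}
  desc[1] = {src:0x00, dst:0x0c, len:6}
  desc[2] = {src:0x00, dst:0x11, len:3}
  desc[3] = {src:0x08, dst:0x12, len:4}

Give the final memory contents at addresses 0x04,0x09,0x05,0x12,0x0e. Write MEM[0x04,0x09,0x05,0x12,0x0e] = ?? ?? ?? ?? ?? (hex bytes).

MEM[0x04,0x09,0x05,0x12,0x0e] = 69 b0 03 a5 d4

[0] 0x10->0x05 len=5 : 03 0f 8e a5 b0
[1] 0x00->0x0c len=6 : 90 2c d4 fd 69 03
[2] 0x00->0x11 len=3 : 90 2c d4
[3] 0x08->0x12 len=4 : a5 b0 e5 01
query mem[0x04]=0x69, mem[0x09]=0xb0, mem[0x05]=0x03, mem[0x12]=0xa5, mem[0x0e]=0xd4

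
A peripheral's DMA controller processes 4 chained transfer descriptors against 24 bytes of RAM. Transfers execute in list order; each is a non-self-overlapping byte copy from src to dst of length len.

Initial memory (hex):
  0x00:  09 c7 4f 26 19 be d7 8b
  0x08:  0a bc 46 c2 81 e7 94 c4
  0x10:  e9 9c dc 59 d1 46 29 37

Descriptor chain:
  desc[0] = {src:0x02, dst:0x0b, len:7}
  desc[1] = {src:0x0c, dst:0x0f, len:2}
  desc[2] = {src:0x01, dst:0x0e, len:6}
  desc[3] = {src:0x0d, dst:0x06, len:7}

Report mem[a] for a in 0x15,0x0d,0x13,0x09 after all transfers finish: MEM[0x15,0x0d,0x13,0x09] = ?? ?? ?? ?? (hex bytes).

[0] 0x02->0x0b len=7 : 4f 26 19 be d7 8b 0a
[1] 0x0c->0x0f len=2 : 26 19
[2] 0x01->0x0e len=6 : c7 4f 26 19 be d7
[3] 0x0d->0x06 len=7 : 19 c7 4f 26 19 be d7
query mem[0x15]=0x46, mem[0x0d]=0x19, mem[0x13]=0xd7, mem[0x09]=0x26

MEM[0x15,0x0d,0x13,0x09] = 46 19 d7 26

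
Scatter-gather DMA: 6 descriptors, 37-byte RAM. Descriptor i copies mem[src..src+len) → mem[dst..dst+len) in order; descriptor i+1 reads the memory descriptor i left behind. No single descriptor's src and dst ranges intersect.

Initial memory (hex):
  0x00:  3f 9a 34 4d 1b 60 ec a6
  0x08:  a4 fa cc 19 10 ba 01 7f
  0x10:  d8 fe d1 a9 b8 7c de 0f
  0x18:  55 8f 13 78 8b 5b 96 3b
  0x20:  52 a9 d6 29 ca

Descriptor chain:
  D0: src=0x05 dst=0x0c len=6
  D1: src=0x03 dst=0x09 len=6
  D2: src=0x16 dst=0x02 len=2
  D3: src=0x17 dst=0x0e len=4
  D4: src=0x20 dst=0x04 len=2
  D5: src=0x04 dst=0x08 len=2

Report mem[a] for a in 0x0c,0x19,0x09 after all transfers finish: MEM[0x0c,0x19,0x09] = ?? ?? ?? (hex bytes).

  after D0: wrote 6B at 0x0c = 60eca6a4facc
  after D1: wrote 6B at 0x09 = 4d1b60eca6a4
  after D2: wrote 2B at 0x02 = de0f
  after D3: wrote 4B at 0x0e = 0f558f13
  after D4: wrote 2B at 0x04 = 52a9
  after D5: wrote 2B at 0x08 = 52a9
query mem[0x0c]=0xec, mem[0x19]=0x8f, mem[0x09]=0xa9

MEM[0x0c,0x19,0x09] = ec 8f a9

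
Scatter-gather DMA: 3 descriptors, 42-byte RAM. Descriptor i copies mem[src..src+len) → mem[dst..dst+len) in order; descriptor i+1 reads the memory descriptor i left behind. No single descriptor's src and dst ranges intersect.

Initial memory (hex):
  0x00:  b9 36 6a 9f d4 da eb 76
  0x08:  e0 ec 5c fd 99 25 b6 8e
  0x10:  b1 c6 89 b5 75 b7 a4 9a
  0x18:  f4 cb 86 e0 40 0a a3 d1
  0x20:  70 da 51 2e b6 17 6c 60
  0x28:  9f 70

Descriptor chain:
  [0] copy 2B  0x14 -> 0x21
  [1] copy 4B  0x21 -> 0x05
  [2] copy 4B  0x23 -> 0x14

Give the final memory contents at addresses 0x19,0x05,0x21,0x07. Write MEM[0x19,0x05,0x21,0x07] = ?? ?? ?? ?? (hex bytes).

MEM[0x19,0x05,0x21,0x07] = cb 75 75 2e

#0 dst[0x21+2] := {0x75,0xb7}
#1 dst[0x05+4] := {0x75,0xb7,0x2e,0xb6}
#2 dst[0x14+4] := {0x2e,0xb6,0x17,0x6c}
query mem[0x19]=0xcb, mem[0x05]=0x75, mem[0x21]=0x75, mem[0x07]=0x2e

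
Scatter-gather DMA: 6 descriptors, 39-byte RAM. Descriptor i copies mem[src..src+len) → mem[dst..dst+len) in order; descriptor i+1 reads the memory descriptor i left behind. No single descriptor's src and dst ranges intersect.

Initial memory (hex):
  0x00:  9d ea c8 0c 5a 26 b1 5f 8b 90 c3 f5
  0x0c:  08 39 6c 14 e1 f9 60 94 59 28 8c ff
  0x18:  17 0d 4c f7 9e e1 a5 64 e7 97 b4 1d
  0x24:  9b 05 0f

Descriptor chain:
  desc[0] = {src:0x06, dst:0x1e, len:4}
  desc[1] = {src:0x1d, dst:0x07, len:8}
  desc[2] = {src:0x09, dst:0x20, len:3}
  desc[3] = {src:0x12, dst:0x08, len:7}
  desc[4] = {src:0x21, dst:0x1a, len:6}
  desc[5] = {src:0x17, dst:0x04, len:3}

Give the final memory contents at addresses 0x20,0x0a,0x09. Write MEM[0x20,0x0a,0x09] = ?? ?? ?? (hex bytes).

MEM[0x20,0x0a,0x09] = 5f 59 94

D0: mem[0x1e..0x21] <- [b1 5f 8b 90]
D1: mem[0x07..0x0e] <- [e1 b1 5f 8b 90 b4 1d 9b]
D2: mem[0x20..0x22] <- [5f 8b 90]
D3: mem[0x08..0x0e] <- [60 94 59 28 8c ff 17]
D4: mem[0x1a..0x1f] <- [8b 90 1d 9b 05 0f]
D5: mem[0x04..0x06] <- [ff 17 0d]
query mem[0x20]=0x5f, mem[0x0a]=0x59, mem[0x09]=0x94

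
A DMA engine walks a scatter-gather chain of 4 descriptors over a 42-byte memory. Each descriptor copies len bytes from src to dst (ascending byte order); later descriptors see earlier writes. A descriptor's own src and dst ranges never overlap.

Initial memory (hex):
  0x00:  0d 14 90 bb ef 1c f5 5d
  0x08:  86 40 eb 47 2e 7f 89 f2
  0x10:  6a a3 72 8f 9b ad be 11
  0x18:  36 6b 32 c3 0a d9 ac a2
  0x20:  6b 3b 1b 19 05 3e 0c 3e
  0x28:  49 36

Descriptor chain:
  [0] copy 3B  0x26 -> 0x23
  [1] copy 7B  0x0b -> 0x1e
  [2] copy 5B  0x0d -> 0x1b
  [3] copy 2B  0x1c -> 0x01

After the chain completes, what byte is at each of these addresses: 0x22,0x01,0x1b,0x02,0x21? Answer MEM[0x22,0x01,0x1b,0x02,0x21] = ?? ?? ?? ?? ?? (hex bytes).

#0 dst[0x23+3] := {0x0c,0x3e,0x49}
#1 dst[0x1e+7] := {0x47,0x2e,0x7f,0x89,0xf2,0x6a,0xa3}
#2 dst[0x1b+5] := {0x7f,0x89,0xf2,0x6a,0xa3}
#3 dst[0x01+2] := {0x89,0xf2}
query mem[0x22]=0xf2, mem[0x01]=0x89, mem[0x1b]=0x7f, mem[0x02]=0xf2, mem[0x21]=0x89

MEM[0x22,0x01,0x1b,0x02,0x21] = f2 89 7f f2 89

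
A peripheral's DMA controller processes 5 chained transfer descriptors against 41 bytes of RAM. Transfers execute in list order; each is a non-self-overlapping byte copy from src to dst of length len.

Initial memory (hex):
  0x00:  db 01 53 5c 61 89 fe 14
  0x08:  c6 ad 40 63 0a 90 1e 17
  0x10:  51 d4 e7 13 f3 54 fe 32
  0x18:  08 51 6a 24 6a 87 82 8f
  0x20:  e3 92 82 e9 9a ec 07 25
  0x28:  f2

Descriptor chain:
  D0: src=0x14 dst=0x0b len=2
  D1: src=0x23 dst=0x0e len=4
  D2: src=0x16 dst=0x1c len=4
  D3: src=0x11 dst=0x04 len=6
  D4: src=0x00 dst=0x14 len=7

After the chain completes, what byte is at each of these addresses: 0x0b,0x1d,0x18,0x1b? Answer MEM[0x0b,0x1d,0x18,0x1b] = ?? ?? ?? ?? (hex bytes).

MEM[0x0b,0x1d,0x18,0x1b] = f3 32 07 24

[0] 0x14->0x0b len=2 : f3 54
[1] 0x23->0x0e len=4 : e9 9a ec 07
[2] 0x16->0x1c len=4 : fe 32 08 51
[3] 0x11->0x04 len=6 : 07 e7 13 f3 54 fe
[4] 0x00->0x14 len=7 : db 01 53 5c 07 e7 13
query mem[0x0b]=0xf3, mem[0x1d]=0x32, mem[0x18]=0x07, mem[0x1b]=0x24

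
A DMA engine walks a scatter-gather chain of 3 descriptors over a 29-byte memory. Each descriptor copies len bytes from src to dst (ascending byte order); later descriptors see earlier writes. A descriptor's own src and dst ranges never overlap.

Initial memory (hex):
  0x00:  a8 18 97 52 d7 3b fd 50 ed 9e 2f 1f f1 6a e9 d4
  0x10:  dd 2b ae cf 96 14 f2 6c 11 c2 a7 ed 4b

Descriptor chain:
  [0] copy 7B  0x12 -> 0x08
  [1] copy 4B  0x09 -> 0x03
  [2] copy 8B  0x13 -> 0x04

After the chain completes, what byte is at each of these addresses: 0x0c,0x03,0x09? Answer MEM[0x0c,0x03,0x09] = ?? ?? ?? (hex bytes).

#0 dst[0x08+7] := {0xae,0xcf,0x96,0x14,0xf2,0x6c,0x11}
#1 dst[0x03+4] := {0xcf,0x96,0x14,0xf2}
#2 dst[0x04+8] := {0xcf,0x96,0x14,0xf2,0x6c,0x11,0xc2,0xa7}
query mem[0x0c]=0xf2, mem[0x03]=0xcf, mem[0x09]=0x11

MEM[0x0c,0x03,0x09] = f2 cf 11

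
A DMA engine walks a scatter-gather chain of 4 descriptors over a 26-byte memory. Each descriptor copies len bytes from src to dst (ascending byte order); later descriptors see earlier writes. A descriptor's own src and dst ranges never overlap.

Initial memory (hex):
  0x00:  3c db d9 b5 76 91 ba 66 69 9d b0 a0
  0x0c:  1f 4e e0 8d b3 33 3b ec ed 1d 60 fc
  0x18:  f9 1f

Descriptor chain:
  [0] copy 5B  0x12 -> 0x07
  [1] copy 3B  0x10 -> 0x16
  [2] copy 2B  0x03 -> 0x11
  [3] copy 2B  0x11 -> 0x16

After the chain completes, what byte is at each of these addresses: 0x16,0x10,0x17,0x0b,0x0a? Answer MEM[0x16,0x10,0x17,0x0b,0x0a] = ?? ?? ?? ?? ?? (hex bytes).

#0 dst[0x07+5] := {0x3b,0xec,0xed,0x1d,0x60}
#1 dst[0x16+3] := {0xb3,0x33,0x3b}
#2 dst[0x11+2] := {0xb5,0x76}
#3 dst[0x16+2] := {0xb5,0x76}
query mem[0x16]=0xb5, mem[0x10]=0xb3, mem[0x17]=0x76, mem[0x0b]=0x60, mem[0x0a]=0x1d

MEM[0x16,0x10,0x17,0x0b,0x0a] = b5 b3 76 60 1d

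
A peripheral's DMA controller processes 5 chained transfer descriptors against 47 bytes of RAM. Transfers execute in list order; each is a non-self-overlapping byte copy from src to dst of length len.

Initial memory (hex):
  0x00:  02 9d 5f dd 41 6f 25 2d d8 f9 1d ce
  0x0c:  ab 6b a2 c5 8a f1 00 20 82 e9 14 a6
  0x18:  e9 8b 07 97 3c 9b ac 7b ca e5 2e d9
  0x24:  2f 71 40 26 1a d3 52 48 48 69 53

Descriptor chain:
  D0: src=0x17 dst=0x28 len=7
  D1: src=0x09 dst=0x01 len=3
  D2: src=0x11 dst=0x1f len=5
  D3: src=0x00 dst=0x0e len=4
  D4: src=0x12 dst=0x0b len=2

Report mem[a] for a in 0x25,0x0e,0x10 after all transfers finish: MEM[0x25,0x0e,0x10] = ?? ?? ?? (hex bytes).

MEM[0x25,0x0e,0x10] = 71 02 1d

  after D0: wrote 7B at 0x28 = a6e98b07973c9b
  after D1: wrote 3B at 0x01 = f91dce
  after D2: wrote 5B at 0x1f = f1002082e9
  after D3: wrote 4B at 0x0e = 02f91dce
  after D4: wrote 2B at 0x0b = 0020
query mem[0x25]=0x71, mem[0x0e]=0x02, mem[0x10]=0x1d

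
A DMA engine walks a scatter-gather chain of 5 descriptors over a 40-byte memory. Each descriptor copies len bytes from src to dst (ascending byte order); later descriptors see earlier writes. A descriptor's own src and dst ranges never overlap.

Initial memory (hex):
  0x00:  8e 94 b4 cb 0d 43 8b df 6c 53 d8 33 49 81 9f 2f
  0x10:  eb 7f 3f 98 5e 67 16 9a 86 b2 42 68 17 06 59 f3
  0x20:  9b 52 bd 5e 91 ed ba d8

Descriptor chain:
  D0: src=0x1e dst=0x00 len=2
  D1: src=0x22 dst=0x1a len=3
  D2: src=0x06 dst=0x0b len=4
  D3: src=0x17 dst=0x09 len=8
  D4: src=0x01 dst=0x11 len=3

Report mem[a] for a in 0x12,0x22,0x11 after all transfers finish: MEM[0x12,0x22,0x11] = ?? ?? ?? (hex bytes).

#0 dst[0x00+2] := {0x59,0xf3}
#1 dst[0x1a+3] := {0xbd,0x5e,0x91}
#2 dst[0x0b+4] := {0x8b,0xdf,0x6c,0x53}
#3 dst[0x09+8] := {0x9a,0x86,0xb2,0xbd,0x5e,0x91,0x06,0x59}
#4 dst[0x11+3] := {0xf3,0xb4,0xcb}
query mem[0x12]=0xb4, mem[0x22]=0xbd, mem[0x11]=0xf3

MEM[0x12,0x22,0x11] = b4 bd f3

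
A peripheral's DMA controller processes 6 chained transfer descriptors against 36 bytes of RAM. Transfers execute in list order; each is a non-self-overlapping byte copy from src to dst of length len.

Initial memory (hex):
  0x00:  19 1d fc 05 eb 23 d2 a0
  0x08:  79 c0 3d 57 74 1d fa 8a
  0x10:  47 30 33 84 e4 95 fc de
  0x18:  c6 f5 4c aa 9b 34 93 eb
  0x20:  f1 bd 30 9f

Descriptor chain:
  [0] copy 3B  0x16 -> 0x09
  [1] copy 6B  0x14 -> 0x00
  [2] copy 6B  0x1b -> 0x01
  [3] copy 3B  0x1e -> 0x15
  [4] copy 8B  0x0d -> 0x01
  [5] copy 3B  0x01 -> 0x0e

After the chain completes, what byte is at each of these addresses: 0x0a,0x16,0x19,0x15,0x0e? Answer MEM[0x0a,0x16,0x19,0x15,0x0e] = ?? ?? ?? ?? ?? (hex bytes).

MEM[0x0a,0x16,0x19,0x15,0x0e] = de eb f5 93 1d

#0 dst[0x09+3] := {0xfc,0xde,0xc6}
#1 dst[0x00+6] := {0xe4,0x95,0xfc,0xde,0xc6,0xf5}
#2 dst[0x01+6] := {0xaa,0x9b,0x34,0x93,0xeb,0xf1}
#3 dst[0x15+3] := {0x93,0xeb,0xf1}
#4 dst[0x01+8] := {0x1d,0xfa,0x8a,0x47,0x30,0x33,0x84,0xe4}
#5 dst[0x0e+3] := {0x1d,0xfa,0x8a}
query mem[0x0a]=0xde, mem[0x16]=0xeb, mem[0x19]=0xf5, mem[0x15]=0x93, mem[0x0e]=0x1d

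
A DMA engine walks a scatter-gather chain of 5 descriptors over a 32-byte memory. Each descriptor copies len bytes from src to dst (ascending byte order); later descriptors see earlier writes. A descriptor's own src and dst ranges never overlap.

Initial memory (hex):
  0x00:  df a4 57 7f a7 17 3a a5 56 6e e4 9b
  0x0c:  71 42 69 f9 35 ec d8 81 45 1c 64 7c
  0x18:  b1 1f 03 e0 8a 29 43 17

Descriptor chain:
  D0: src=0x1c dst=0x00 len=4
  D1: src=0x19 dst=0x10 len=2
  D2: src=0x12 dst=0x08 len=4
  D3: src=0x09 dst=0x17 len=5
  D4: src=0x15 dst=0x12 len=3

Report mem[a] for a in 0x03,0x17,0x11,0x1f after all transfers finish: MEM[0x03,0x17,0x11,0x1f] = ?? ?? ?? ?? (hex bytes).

  after D0: wrote 4B at 0x00 = 8a294317
  after D1: wrote 2B at 0x10 = 1f03
  after D2: wrote 4B at 0x08 = d881451c
  after D3: wrote 5B at 0x17 = 81451c7142
  after D4: wrote 3B at 0x12 = 1c6481
query mem[0x03]=0x17, mem[0x17]=0x81, mem[0x11]=0x03, mem[0x1f]=0x17

MEM[0x03,0x17,0x11,0x1f] = 17 81 03 17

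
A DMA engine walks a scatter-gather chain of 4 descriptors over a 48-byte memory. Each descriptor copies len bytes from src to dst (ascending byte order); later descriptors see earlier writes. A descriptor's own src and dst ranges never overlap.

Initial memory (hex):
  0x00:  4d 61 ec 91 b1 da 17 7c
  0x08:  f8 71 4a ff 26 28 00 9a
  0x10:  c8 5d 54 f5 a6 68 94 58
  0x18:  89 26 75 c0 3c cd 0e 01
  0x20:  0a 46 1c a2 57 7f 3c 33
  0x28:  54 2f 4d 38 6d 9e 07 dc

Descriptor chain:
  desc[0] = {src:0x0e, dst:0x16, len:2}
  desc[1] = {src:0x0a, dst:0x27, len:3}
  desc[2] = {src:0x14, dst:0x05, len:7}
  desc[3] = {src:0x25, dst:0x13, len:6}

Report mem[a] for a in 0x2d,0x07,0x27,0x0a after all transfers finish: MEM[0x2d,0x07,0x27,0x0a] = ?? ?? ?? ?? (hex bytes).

MEM[0x2d,0x07,0x27,0x0a] = 9e 00 4a 26

D0: mem[0x16..0x17] <- [00 9a]
D1: mem[0x27..0x29] <- [4a ff 26]
D2: mem[0x05..0x0b] <- [a6 68 00 9a 89 26 75]
D3: mem[0x13..0x18] <- [7f 3c 4a ff 26 4d]
query mem[0x2d]=0x9e, mem[0x07]=0x00, mem[0x27]=0x4a, mem[0x0a]=0x26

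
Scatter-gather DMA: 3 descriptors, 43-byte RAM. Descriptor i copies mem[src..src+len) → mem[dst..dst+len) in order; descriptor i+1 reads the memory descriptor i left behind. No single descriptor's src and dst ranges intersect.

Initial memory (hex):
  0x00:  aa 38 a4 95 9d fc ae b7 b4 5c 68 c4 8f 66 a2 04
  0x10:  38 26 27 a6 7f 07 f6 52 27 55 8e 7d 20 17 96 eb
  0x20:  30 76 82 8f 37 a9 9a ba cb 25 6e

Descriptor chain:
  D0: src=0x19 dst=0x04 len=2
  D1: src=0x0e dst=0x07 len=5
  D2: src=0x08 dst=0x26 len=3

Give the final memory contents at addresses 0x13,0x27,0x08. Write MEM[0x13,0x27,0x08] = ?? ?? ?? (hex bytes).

[0] 0x19->0x04 len=2 : 55 8e
[1] 0x0e->0x07 len=5 : a2 04 38 26 27
[2] 0x08->0x26 len=3 : 04 38 26
query mem[0x13]=0xa6, mem[0x27]=0x38, mem[0x08]=0x04

MEM[0x13,0x27,0x08] = a6 38 04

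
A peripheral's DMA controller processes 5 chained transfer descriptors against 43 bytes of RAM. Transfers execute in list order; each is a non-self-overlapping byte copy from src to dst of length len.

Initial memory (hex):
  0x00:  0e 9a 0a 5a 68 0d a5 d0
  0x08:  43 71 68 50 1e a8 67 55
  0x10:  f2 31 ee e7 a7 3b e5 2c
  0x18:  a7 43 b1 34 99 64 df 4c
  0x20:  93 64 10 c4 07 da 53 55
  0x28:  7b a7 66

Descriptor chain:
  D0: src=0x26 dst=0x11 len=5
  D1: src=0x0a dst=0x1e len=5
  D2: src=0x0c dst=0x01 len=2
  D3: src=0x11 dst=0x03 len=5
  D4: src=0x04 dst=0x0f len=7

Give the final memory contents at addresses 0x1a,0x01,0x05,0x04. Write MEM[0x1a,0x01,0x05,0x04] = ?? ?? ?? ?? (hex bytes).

MEM[0x1a,0x01,0x05,0x04] = b1 1e 7b 55

#0 dst[0x11+5] := {0x53,0x55,0x7b,0xa7,0x66}
#1 dst[0x1e+5] := {0x68,0x50,0x1e,0xa8,0x67}
#2 dst[0x01+2] := {0x1e,0xa8}
#3 dst[0x03+5] := {0x53,0x55,0x7b,0xa7,0x66}
#4 dst[0x0f+7] := {0x55,0x7b,0xa7,0x66,0x43,0x71,0x68}
query mem[0x1a]=0xb1, mem[0x01]=0x1e, mem[0x05]=0x7b, mem[0x04]=0x55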